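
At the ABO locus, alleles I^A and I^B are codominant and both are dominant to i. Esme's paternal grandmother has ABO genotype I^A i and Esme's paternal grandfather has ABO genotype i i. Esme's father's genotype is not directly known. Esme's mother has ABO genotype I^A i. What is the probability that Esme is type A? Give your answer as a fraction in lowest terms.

Esme's father's ABO genotype from I^A i × i i: 1/2 I^A i, 1/2 i i.
Crossing each possibility with the mother I^A i and summing P(type A): 1/2·3/4 + 1/2·1/2 = 5/8.

5/8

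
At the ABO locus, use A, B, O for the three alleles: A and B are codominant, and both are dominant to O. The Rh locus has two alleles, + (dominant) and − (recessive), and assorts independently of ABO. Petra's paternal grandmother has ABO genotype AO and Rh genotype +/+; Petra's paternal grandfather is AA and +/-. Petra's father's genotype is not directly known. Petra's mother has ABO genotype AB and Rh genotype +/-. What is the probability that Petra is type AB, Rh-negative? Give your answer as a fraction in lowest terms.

Petra's father's ABO genotype from AO × AA: 1/2 AA, 1/2 AO.
Crossing each possibility with the mother AB and summing P(type AB): 1/2·1/2 + 1/2·1/4 = 3/8.
Similarly for Rh via the father's Rh distribution: P(Rh-) = 1/8.
Independent loci: 3/8 × 1/8 = 3/64.

3/64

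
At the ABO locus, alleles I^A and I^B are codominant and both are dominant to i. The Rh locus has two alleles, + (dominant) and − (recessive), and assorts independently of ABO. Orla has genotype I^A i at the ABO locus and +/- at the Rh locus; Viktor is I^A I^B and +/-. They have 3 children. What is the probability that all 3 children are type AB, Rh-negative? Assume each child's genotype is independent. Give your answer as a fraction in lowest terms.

ABO cross I^A i × I^A I^B → 1/2 A, 1/4 B, 1/4 AB.
Rh cross +/- × +/- → 3/4 Rh+, 1/4 Rh-; so P(type AB, Rh-negative) = 1/4 × 1/4 = 1/16 per child.
All 3 independent: (1/16)^3 = 1/4096.

1/4096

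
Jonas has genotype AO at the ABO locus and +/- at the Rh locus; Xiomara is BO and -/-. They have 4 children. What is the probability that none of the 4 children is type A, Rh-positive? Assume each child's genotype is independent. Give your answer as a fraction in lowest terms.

2401/4096

ABO cross AO × BO → 1/4 O, 1/4 A, 1/4 B, 1/4 AB.
Rh cross +/- × -/- → 1/2 Rh+, 1/2 Rh-; so P(type A, Rh-positive) = 1/4 × 1/2 = 1/8 per child.
P(not type A, Rh-positive) = 7/8 for one child; (7/8)^4 = 2401/4096.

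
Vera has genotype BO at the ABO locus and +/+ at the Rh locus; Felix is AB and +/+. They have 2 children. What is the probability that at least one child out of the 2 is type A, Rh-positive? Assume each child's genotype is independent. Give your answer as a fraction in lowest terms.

7/16

ABO cross BO × AB → 1/4 A, 1/2 B, 1/4 AB.
Rh cross +/+ × +/+ → 1 Rh+; so P(type A, Rh-positive) = 1/4 × 1 = 1/4 per child.
P(none) = (3/4)^2 = 9/16; P(at least one) = 1 − 9/16 = 7/16.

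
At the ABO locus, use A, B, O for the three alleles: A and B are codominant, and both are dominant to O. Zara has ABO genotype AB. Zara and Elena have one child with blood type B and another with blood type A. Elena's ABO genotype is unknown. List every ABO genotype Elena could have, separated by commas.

For each candidate genotype of Elena, check whether crossing it with AB can produce every observed child phenotype.
  AA → possible child types {A, AB} ✗
  AB → possible child types {A, B, AB} ✓
  AO → possible child types {A, B, AB} ✓
  BB → possible child types {B, AB} ✗
  BO → possible child types {A, B, AB} ✓
  OO → possible child types {A, B} ✓

AB, AO, BO, OO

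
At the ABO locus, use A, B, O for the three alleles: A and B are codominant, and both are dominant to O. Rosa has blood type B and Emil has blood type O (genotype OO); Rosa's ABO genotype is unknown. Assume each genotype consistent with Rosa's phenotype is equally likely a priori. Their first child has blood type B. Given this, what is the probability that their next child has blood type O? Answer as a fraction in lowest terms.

Possible genotypes: Rosa ∈ {BB, BO}; Emil ∈ {OO}.
Weight each parental genotype pair by prior × P(type-B child):
  BB × OO: posterior weight 2/3; P(next child type O) = 0.
  BO × OO: posterior weight 1/3; P(next child type O) = 1/2.
Weighted sum = 1/6.

1/6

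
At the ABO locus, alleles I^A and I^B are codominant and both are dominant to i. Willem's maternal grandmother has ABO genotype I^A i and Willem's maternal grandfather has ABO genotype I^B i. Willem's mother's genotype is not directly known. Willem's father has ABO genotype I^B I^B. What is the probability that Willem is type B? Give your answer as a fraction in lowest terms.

Willem's mother's ABO genotype from I^A i × I^B i: 1/4 I^A I^B, 1/4 I^A i, 1/4 I^B i, 1/4 i i.
Crossing each possibility with the father I^B I^B and summing P(type B): 1/4·1/2 + 1/4·1/2 + 1/4·1 + 1/4·1 = 3/4.

3/4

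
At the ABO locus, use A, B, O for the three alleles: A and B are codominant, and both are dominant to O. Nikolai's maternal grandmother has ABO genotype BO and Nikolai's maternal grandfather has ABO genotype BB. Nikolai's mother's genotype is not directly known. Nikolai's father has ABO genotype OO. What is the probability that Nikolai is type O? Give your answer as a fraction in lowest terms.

1/4

Nikolai's mother's ABO genotype from BO × BB: 1/2 BB, 1/2 BO.
Crossing each possibility with the father OO and summing P(type O): 1/2·0 + 1/2·1/2 = 1/4.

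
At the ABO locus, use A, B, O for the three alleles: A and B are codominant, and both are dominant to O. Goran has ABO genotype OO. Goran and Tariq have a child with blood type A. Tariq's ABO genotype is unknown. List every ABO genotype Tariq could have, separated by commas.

For each candidate genotype of Tariq, check whether crossing it with OO can produce every observed child phenotype.
  AA → possible child types {A} ✓
  AB → possible child types {A, B} ✓
  AO → possible child types {O, A} ✓
  BB → possible child types {B} ✗
  BO → possible child types {O, B} ✗
  OO → possible child types {O} ✗

AA, AB, AO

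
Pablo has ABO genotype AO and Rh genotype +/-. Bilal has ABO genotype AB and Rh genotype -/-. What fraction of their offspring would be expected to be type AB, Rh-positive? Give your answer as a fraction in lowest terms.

ABO cross AO × AB → offspring phenotypes: 1/2 A, 1/4 B, 1/4 AB.
Rh cross +/- × -/- → 1/2 Rh+, 1/2 Rh-.
Independent loci: P(type AB, Rh-positive) = 1/4 × 1/2 = 1/8.

1/8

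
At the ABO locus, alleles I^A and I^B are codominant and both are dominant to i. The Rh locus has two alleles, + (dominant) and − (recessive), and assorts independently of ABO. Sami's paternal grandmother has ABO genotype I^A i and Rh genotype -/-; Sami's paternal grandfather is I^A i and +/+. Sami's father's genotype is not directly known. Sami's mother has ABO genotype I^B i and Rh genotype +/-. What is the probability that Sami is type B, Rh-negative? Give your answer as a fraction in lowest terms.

Sami's father's ABO genotype from I^A i × I^A i: 1/4 I^A I^A, 1/2 I^A i, 1/4 i i.
Crossing each possibility with the mother I^B i and summing P(type B): 1/4·0 + 1/2·1/4 + 1/4·1/2 = 1/4.
Similarly for Rh via the father's Rh distribution: P(Rh-) = 1/4.
Independent loci: 1/4 × 1/4 = 1/16.

1/16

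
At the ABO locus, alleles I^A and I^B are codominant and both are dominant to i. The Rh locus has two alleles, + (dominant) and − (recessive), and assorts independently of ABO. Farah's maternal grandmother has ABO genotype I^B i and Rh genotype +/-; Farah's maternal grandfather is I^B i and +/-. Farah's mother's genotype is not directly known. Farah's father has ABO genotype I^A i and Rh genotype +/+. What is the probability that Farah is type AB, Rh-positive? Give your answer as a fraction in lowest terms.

1/4

Farah's mother's ABO genotype from I^B i × I^B i: 1/4 I^B I^B, 1/2 I^B i, 1/4 i i.
Crossing each possibility with the father I^A i and summing P(type AB): 1/4·1/2 + 1/2·1/4 + 1/4·0 = 1/4.
Similarly for Rh via the mother's Rh distribution: P(Rh+) = 1.
Independent loci: 1/4 × 1 = 1/4.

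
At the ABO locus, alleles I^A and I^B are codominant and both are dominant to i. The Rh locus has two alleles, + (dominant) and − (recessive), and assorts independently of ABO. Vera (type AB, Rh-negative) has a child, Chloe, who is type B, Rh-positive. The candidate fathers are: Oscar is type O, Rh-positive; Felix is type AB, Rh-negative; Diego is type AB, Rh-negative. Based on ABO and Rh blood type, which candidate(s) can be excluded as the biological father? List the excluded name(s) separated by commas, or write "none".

A candidate is excluded only if no genotype consistent with his phenotype could produce a type B, Rh-positive child with a type AB, Rh-negative mother.
Felix (type AB, Rh-): no genotype consistent with that phenotype can produce a type-B Rh+ child with a type-AB mother.
Diego (type AB, Rh-): no genotype consistent with that phenotype can produce a type-B Rh+ child with a type-AB mother.

Felix, Diego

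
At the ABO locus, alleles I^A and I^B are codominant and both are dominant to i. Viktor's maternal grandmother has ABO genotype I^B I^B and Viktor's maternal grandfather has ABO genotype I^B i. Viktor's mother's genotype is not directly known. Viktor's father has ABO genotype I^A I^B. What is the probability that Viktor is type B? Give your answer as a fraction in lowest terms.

Viktor's mother's ABO genotype from I^B I^B × I^B i: 1/2 I^B I^B, 1/2 I^B i.
Crossing each possibility with the father I^A I^B and summing P(type B): 1/2·1/2 + 1/2·1/2 = 1/2.

1/2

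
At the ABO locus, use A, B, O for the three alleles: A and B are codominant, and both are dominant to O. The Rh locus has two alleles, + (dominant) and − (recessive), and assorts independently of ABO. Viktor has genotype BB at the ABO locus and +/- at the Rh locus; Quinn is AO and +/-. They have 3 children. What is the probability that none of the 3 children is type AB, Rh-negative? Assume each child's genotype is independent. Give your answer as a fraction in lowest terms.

343/512

ABO cross BB × AO → 1/2 B, 1/2 AB.
Rh cross +/- × +/- → 3/4 Rh+, 1/4 Rh-; so P(type AB, Rh-negative) = 1/2 × 1/4 = 1/8 per child.
P(not type AB, Rh-negative) = 7/8 for one child; (7/8)^3 = 343/512.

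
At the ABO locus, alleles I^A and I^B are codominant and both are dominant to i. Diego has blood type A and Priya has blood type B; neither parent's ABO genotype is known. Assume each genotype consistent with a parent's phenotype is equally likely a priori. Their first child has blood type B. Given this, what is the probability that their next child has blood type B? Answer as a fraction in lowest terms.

Possible genotypes: Diego ∈ {I^A I^A, I^A i}; Priya ∈ {I^B I^B, I^B i}.
Weight each parental genotype pair by prior × P(type-B child):
  I^A i × I^B I^B: posterior weight 2/3; P(next child type B) = 1/2.
  I^A i × I^B i: posterior weight 1/3; P(next child type B) = 1/4.
Weighted sum = 5/12.

5/12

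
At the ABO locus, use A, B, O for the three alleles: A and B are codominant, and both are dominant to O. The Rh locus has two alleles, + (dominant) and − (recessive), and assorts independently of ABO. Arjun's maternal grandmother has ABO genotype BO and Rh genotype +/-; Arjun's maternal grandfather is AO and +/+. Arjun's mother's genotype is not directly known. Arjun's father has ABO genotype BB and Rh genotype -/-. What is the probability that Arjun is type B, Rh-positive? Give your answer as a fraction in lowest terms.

Arjun's mother's ABO genotype from BO × AO: 1/4 AB, 1/4 AO, 1/4 BO, 1/4 OO.
Crossing each possibility with the father BB and summing P(type B): 1/4·1/2 + 1/4·1/2 + 1/4·1 + 1/4·1 = 3/4.
Similarly for Rh via the mother's Rh distribution: P(Rh+) = 3/4.
Independent loci: 3/4 × 3/4 = 9/16.

9/16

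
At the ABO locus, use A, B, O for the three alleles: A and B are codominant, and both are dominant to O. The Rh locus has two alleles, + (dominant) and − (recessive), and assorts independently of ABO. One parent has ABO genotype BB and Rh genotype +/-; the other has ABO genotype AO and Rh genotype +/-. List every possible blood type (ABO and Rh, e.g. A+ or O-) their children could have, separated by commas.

B+, B-, AB+, AB-

Gametes from BB × AO give offspring ABO genotypes AB, BO, i.e. phenotypes B, AB.
Rh cross +/- × +/- → phenotypes Rh+, Rh-.
Combining independently: B+, B-, AB+, AB-.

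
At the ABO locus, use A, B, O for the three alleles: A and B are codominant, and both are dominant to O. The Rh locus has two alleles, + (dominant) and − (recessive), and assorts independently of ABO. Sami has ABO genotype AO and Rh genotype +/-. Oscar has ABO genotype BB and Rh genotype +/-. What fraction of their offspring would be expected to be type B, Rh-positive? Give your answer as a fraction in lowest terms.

3/8

ABO cross AO × BB → offspring phenotypes: 1/2 B, 1/2 AB.
Rh cross +/- × +/- → 3/4 Rh+, 1/4 Rh-.
Independent loci: P(type B, Rh-positive) = 1/2 × 3/4 = 3/8.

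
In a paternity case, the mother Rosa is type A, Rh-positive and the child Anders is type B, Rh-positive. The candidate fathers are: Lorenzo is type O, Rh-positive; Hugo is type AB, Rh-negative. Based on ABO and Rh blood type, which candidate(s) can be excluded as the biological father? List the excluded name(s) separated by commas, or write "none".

Lorenzo

A candidate is excluded only if no genotype consistent with his phenotype could produce a type B, Rh-positive child with a type A, Rh-positive mother.
Lorenzo (type O, Rh+): no genotype consistent with that phenotype can produce a type-B Rh+ child with a type-A mother.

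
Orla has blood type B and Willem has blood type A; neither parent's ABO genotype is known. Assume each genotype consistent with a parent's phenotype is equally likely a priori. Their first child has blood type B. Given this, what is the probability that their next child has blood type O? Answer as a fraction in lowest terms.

1/12

Possible genotypes: Orla ∈ {BB, BO}; Willem ∈ {AA, AO}.
Weight each parental genotype pair by prior × P(type-B child):
  BB × AO: posterior weight 2/3; P(next child type O) = 0.
  BO × AO: posterior weight 1/3; P(next child type O) = 1/4.
Weighted sum = 1/12.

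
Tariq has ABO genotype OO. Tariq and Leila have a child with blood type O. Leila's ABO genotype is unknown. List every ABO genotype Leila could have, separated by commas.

AO, BO, OO

For each candidate genotype of Leila, check whether crossing it with OO can produce every observed child phenotype.
  AA → possible child types {A} ✗
  AB → possible child types {A, B} ✗
  AO → possible child types {O, A} ✓
  BB → possible child types {B} ✗
  BO → possible child types {O, B} ✓
  OO → possible child types {O} ✓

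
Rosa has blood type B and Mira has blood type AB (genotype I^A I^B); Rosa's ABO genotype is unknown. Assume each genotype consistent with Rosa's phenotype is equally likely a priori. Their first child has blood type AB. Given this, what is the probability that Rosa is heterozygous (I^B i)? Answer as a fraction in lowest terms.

1/3

Possible genotypes: Rosa ∈ {I^B I^B, I^B i}; Mira ∈ {I^A I^B}.
Weight each parental genotype pair by prior × P(type-AB child):
  I^B I^B × I^A I^B: posterior weight 2/3.
  I^B i × I^A I^B: posterior weight 1/3.
Sum the posterior weight over pairs where Rosa is I^B i: 1/3.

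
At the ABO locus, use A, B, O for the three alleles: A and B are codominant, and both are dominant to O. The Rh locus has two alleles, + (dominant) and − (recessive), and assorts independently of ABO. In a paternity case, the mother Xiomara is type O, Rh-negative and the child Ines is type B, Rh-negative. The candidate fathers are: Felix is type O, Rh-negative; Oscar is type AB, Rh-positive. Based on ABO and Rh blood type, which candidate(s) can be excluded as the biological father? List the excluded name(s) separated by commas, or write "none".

Felix

A candidate is excluded only if no genotype consistent with his phenotype could produce a type B, Rh-negative child with a type O, Rh-negative mother.
Felix (type O, Rh-): no genotype consistent with that phenotype can produce a type-B Rh- child with a type-O mother.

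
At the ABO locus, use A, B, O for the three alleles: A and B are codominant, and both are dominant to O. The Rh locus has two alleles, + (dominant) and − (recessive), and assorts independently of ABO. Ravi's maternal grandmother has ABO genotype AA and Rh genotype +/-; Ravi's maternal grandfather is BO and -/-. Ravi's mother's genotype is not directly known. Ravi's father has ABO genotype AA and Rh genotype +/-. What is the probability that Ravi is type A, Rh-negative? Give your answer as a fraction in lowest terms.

Ravi's mother's ABO genotype from AA × BO: 1/2 AB, 1/2 AO.
Crossing each possibility with the father AA and summing P(type A): 1/2·1/2 + 1/2·1 = 3/4.
Similarly for Rh via the mother's Rh distribution: P(Rh-) = 3/8.
Independent loci: 3/4 × 3/8 = 9/32.

9/32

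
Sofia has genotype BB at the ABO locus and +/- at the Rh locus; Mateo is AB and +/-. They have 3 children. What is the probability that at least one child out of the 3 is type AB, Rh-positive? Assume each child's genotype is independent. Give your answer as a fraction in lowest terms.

ABO cross BB × AB → 1/2 B, 1/2 AB.
Rh cross +/- × +/- → 3/4 Rh+, 1/4 Rh-; so P(type AB, Rh-positive) = 1/2 × 3/4 = 3/8 per child.
P(none) = (5/8)^3 = 125/512; P(at least one) = 1 − 125/512 = 387/512.

387/512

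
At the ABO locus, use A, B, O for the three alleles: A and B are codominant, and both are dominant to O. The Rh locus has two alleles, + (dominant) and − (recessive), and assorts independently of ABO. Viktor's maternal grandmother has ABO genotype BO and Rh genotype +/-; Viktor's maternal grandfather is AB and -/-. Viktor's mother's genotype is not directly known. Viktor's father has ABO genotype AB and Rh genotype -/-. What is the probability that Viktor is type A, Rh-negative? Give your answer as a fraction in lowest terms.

3/16

Viktor's mother's ABO genotype from BO × AB: 1/4 AB, 1/4 AO, 1/4 BB, 1/4 BO.
Crossing each possibility with the father AB and summing P(type A): 1/4·1/4 + 1/4·1/2 + 1/4·0 + 1/4·1/4 = 1/4.
Similarly for Rh via the mother's Rh distribution: P(Rh-) = 3/4.
Independent loci: 1/4 × 3/4 = 3/16.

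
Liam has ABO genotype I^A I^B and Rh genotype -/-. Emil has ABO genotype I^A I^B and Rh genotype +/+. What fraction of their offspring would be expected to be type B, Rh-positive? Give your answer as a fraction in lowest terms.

1/4

ABO cross I^A I^B × I^A I^B → offspring phenotypes: 1/4 A, 1/4 B, 1/2 AB.
Rh cross -/- × +/+ → 1 Rh+.
Independent loci: P(type B, Rh-positive) = 1/4 × 1 = 1/4.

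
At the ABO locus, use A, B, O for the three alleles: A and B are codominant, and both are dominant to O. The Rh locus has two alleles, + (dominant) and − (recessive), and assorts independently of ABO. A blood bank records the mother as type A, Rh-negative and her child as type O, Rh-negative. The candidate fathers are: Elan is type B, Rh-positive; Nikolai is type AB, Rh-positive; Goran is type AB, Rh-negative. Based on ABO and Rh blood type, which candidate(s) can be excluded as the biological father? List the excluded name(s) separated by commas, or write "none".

A candidate is excluded only if no genotype consistent with his phenotype could produce a type O, Rh-negative child with a type A, Rh-negative mother.
Nikolai (type AB, Rh+): no genotype consistent with that phenotype can produce a type-O Rh- child with a type-A mother.
Goran (type AB, Rh-): no genotype consistent with that phenotype can produce a type-O Rh- child with a type-A mother.

Nikolai, Goran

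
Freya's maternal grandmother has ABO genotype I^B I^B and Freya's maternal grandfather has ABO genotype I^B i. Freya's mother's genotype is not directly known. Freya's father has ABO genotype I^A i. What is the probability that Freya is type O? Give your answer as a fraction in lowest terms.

1/8

Freya's mother's ABO genotype from I^B I^B × I^B i: 1/2 I^B I^B, 1/2 I^B i.
Crossing each possibility with the father I^A i and summing P(type O): 1/2·0 + 1/2·1/4 = 1/8.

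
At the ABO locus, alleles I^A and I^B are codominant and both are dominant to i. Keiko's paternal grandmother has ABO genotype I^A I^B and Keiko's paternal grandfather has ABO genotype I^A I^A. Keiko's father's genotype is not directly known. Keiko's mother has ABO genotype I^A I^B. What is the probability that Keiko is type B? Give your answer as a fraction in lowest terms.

1/8

Keiko's father's ABO genotype from I^A I^B × I^A I^A: 1/2 I^A I^A, 1/2 I^A I^B.
Crossing each possibility with the mother I^A I^B and summing P(type B): 1/2·0 + 1/2·1/4 = 1/8.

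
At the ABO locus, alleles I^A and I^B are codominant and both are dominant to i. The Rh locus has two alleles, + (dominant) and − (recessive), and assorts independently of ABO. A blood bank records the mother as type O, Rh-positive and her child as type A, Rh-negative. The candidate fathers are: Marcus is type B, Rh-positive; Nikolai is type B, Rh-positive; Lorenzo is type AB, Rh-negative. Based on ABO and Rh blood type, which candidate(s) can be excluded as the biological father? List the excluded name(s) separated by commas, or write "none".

A candidate is excluded only if no genotype consistent with his phenotype could produce a type A, Rh-negative child with a type O, Rh-positive mother.
Marcus (type B, Rh+): no genotype consistent with that phenotype can produce a type-A Rh- child with a type-O mother.
Nikolai (type B, Rh+): no genotype consistent with that phenotype can produce a type-A Rh- child with a type-O mother.

Marcus, Nikolai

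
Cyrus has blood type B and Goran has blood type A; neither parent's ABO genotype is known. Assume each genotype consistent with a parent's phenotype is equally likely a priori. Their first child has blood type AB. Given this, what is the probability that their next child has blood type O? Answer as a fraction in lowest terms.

Possible genotypes: Cyrus ∈ {BB, BO}; Goran ∈ {AA, AO}.
Weight each parental genotype pair by prior × P(type-AB child):
  BB × AA: posterior weight 4/9; P(next child type O) = 0.
  BB × AO: posterior weight 2/9; P(next child type O) = 0.
  BO × AA: posterior weight 2/9; P(next child type O) = 0.
  BO × AO: posterior weight 1/9; P(next child type O) = 1/4.
Weighted sum = 1/36.

1/36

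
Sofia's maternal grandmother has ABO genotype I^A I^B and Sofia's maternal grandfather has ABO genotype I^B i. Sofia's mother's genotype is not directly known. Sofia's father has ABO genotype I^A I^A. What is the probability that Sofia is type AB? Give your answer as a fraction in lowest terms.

1/2

Sofia's mother's ABO genotype from I^A I^B × I^B i: 1/4 I^A I^B, 1/4 I^A i, 1/4 I^B I^B, 1/4 I^B i.
Crossing each possibility with the father I^A I^A and summing P(type AB): 1/4·1/2 + 1/4·0 + 1/4·1 + 1/4·1/2 = 1/2.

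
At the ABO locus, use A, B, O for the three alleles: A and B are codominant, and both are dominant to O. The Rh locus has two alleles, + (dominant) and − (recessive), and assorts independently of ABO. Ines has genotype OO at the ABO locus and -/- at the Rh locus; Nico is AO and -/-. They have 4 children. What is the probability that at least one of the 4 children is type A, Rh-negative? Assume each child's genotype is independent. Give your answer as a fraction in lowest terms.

15/16

ABO cross OO × AO → 1/2 O, 1/2 A.
Rh cross -/- × -/- → 1 Rh-; so P(type A, Rh-negative) = 1/2 × 1 = 1/2 per child.
P(none) = (1/2)^4 = 1/16; P(at least one) = 1 − 1/16 = 15/16.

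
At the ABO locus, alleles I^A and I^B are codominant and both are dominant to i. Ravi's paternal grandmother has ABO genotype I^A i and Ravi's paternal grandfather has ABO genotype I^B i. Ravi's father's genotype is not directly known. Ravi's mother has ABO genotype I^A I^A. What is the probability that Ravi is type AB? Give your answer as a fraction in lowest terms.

Ravi's father's ABO genotype from I^A i × I^B i: 1/4 I^A I^B, 1/4 I^A i, 1/4 I^B i, 1/4 i i.
Crossing each possibility with the mother I^A I^A and summing P(type AB): 1/4·1/2 + 1/4·0 + 1/4·1/2 + 1/4·0 = 1/4.

1/4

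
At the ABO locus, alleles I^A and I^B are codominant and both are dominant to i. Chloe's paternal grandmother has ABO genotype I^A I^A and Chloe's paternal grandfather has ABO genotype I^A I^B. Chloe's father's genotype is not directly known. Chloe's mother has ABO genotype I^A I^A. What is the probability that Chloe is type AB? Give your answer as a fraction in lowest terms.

Chloe's father's ABO genotype from I^A I^A × I^A I^B: 1/2 I^A I^A, 1/2 I^A I^B.
Crossing each possibility with the mother I^A I^A and summing P(type AB): 1/2·0 + 1/2·1/2 = 1/4.

1/4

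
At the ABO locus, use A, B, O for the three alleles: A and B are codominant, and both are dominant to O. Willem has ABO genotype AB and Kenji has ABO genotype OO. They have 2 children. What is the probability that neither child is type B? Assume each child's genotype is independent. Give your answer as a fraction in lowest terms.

1/4

ABO cross AB × OO → 1/2 A, 1/2 B.
So P(type B) = 1/2 per child.
P(not type B) = 1/2 for one child; (1/2)^2 = 1/4.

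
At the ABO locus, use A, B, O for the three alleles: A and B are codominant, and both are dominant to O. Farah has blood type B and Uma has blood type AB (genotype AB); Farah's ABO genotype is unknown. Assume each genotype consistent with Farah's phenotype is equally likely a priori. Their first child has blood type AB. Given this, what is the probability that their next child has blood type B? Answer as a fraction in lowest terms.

1/2

Possible genotypes: Farah ∈ {BB, BO}; Uma ∈ {AB}.
Weight each parental genotype pair by prior × P(type-AB child):
  BB × AB: posterior weight 2/3; P(next child type B) = 1/2.
  BO × AB: posterior weight 1/3; P(next child type B) = 1/2.
Weighted sum = 1/2.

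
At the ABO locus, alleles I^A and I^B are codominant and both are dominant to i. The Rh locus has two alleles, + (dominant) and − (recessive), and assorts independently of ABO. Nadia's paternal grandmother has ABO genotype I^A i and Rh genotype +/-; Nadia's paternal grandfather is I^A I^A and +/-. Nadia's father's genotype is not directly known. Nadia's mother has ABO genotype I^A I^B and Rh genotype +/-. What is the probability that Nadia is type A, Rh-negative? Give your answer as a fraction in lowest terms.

Nadia's father's ABO genotype from I^A i × I^A I^A: 1/2 I^A I^A, 1/2 I^A i.
Crossing each possibility with the mother I^A I^B and summing P(type A): 1/2·1/2 + 1/2·1/2 = 1/2.
Similarly for Rh via the father's Rh distribution: P(Rh-) = 1/4.
Independent loci: 1/2 × 1/4 = 1/8.

1/8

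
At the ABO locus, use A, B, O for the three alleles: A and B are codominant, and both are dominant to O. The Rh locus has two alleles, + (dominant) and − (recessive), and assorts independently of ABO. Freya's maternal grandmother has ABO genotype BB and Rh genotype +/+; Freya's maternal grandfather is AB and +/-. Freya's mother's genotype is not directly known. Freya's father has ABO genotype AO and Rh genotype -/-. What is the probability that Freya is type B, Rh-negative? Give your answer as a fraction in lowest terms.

3/32

Freya's mother's ABO genotype from BB × AB: 1/2 AB, 1/2 BB.
Crossing each possibility with the father AO and summing P(type B): 1/2·1/4 + 1/2·1/2 = 3/8.
Similarly for Rh via the mother's Rh distribution: P(Rh-) = 1/4.
Independent loci: 3/8 × 1/4 = 3/32.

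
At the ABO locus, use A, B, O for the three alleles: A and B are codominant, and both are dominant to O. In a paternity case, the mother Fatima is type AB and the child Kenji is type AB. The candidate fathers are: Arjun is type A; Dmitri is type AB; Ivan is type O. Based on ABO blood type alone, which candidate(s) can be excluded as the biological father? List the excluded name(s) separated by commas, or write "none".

Ivan

A candidate is excluded only if no genotype consistent with his phenotype could produce a type AB child with a type AB mother.
Ivan (type O): no genotype consistent with that phenotype can produce a type-AB child with a type-AB mother.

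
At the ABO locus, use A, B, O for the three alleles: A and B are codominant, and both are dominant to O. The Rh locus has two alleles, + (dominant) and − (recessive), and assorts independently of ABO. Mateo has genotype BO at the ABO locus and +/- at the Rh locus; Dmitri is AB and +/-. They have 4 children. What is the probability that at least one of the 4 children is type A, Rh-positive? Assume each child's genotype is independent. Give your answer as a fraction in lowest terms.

36975/65536

ABO cross BO × AB → 1/4 A, 1/2 B, 1/4 AB.
Rh cross +/- × +/- → 3/4 Rh+, 1/4 Rh-; so P(type A, Rh-positive) = 1/4 × 3/4 = 3/16 per child.
P(none) = (13/16)^4 = 28561/65536; P(at least one) = 1 − 28561/65536 = 36975/65536.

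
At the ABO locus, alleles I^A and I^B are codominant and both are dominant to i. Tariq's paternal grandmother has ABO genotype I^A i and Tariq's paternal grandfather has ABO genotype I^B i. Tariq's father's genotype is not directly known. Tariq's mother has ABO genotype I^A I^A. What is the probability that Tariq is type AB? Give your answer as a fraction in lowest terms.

Tariq's father's ABO genotype from I^A i × I^B i: 1/4 I^A I^B, 1/4 I^A i, 1/4 I^B i, 1/4 i i.
Crossing each possibility with the mother I^A I^A and summing P(type AB): 1/4·1/2 + 1/4·0 + 1/4·1/2 + 1/4·0 = 1/4.

1/4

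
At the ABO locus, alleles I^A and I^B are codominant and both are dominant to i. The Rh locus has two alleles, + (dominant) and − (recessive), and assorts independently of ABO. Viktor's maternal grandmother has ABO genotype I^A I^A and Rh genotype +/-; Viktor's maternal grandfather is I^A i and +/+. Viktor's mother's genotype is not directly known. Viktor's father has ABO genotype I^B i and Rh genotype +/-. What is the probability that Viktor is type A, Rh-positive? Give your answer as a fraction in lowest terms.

21/64

Viktor's mother's ABO genotype from I^A I^A × I^A i: 1/2 I^A I^A, 1/2 I^A i.
Crossing each possibility with the father I^B i and summing P(type A): 1/2·1/2 + 1/2·1/4 = 3/8.
Similarly for Rh via the mother's Rh distribution: P(Rh+) = 7/8.
Independent loci: 3/8 × 7/8 = 21/64.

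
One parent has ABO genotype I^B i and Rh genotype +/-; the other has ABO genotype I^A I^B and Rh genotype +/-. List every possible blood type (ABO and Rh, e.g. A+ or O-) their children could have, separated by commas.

Gametes from I^B i × I^A I^B give offspring ABO genotypes I^A I^B, I^A i, I^B I^B, I^B i, i.e. phenotypes A, B, AB.
Rh cross +/- × +/- → phenotypes Rh+, Rh-.
Combining independently: A+, A-, B+, B-, AB+, AB-.

A+, A-, B+, B-, AB+, AB-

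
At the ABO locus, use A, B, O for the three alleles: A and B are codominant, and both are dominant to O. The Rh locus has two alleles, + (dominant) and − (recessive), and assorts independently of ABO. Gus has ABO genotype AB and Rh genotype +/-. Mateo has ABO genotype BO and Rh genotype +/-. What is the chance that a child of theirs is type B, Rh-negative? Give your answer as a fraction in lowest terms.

1/8

ABO cross AB × BO → offspring phenotypes: 1/4 A, 1/2 B, 1/4 AB.
Rh cross +/- × +/- → 3/4 Rh+, 1/4 Rh-.
Independent loci: P(type B, Rh-negative) = 1/2 × 1/4 = 1/8.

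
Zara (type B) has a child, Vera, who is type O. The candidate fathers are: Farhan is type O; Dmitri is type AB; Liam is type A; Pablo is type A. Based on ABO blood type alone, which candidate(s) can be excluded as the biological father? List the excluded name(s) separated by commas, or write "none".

Dmitri

A candidate is excluded only if no genotype consistent with his phenotype could produce a type O child with a type B mother.
Dmitri (type AB): no genotype consistent with that phenotype can produce a type-O child with a type-B mother.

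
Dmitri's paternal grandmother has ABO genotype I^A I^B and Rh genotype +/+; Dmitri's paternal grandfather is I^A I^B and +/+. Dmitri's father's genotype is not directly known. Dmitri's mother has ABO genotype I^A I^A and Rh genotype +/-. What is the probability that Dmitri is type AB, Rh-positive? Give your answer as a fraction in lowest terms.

Dmitri's father's ABO genotype from I^A I^B × I^A I^B: 1/4 I^A I^A, 1/2 I^A I^B, 1/4 I^B I^B.
Crossing each possibility with the mother I^A I^A and summing P(type AB): 1/4·0 + 1/2·1/2 + 1/4·1 = 1/2.
Similarly for Rh via the father's Rh distribution: P(Rh+) = 1.
Independent loci: 1/2 × 1 = 1/2.

1/2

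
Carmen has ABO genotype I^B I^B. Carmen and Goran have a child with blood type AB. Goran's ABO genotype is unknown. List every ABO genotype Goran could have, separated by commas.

For each candidate genotype of Goran, check whether crossing it with I^B I^B can produce every observed child phenotype.
  I^A I^A → possible child types {AB} ✓
  I^A I^B → possible child types {B, AB} ✓
  I^A i → possible child types {B, AB} ✓
  I^B I^B → possible child types {B} ✗
  I^B i → possible child types {B} ✗
  i i → possible child types {B} ✗

I^A I^A, I^A I^B, I^A i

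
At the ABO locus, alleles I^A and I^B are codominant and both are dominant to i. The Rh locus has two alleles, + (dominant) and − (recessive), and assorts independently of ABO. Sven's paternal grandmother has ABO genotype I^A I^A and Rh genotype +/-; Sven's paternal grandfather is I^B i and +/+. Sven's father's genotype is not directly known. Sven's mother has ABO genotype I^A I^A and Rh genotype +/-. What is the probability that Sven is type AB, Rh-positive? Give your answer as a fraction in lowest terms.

Sven's father's ABO genotype from I^A I^A × I^B i: 1/2 I^A I^B, 1/2 I^A i.
Crossing each possibility with the mother I^A I^A and summing P(type AB): 1/2·1/2 + 1/2·0 = 1/4.
Similarly for Rh via the father's Rh distribution: P(Rh+) = 7/8.
Independent loci: 1/4 × 7/8 = 7/32.

7/32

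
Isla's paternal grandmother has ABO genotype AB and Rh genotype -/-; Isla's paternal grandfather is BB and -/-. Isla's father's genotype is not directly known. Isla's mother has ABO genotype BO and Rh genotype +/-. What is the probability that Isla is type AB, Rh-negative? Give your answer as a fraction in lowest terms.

Isla's father's ABO genotype from AB × BB: 1/2 AB, 1/2 BB.
Crossing each possibility with the mother BO and summing P(type AB): 1/2·1/4 + 1/2·0 = 1/8.
Similarly for Rh via the father's Rh distribution: P(Rh-) = 1/2.
Independent loci: 1/8 × 1/2 = 1/16.

1/16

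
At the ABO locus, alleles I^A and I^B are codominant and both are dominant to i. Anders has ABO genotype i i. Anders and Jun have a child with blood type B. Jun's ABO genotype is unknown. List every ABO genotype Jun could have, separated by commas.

I^A I^B, I^B I^B, I^B i

For each candidate genotype of Jun, check whether crossing it with i i can produce every observed child phenotype.
  I^A I^A → possible child types {A} ✗
  I^A I^B → possible child types {A, B} ✓
  I^A i → possible child types {O, A} ✗
  I^B I^B → possible child types {B} ✓
  I^B i → possible child types {O, B} ✓
  i i → possible child types {O} ✗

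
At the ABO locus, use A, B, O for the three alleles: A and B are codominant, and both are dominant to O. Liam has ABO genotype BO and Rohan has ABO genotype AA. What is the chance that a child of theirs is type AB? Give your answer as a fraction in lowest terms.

1/2

ABO cross BO × AA → offspring phenotypes: 1/2 A, 1/2 AB.
So P(type AB) = 1/2.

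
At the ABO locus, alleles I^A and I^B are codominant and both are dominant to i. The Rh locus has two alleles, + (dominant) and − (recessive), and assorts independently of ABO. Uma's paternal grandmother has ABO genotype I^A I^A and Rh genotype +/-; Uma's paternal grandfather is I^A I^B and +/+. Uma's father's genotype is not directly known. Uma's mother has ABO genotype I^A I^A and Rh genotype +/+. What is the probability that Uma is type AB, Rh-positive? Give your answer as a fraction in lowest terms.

Uma's father's ABO genotype from I^A I^A × I^A I^B: 1/2 I^A I^A, 1/2 I^A I^B.
Crossing each possibility with the mother I^A I^A and summing P(type AB): 1/2·0 + 1/2·1/2 = 1/4.
Similarly for Rh via the father's Rh distribution: P(Rh+) = 1.
Independent loci: 1/4 × 1 = 1/4.

1/4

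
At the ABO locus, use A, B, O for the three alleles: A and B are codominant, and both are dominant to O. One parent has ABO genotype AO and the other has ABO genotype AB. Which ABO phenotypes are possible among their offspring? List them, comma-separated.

A, B, AB

Gametes from AO × AB give offspring ABO genotypes AA, AB, AO, BO, i.e. phenotypes A, B, AB.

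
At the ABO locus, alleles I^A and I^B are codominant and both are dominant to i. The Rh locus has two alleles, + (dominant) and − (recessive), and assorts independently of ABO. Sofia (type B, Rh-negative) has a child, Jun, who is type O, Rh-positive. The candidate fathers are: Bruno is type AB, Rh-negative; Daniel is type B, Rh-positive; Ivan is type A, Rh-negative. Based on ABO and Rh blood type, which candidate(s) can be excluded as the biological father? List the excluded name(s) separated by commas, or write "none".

Bruno, Ivan

A candidate is excluded only if no genotype consistent with his phenotype could produce a type O, Rh-positive child with a type B, Rh-negative mother.
Bruno (type AB, Rh-): no genotype consistent with that phenotype can produce a type-O Rh+ child with a type-B mother.
Ivan (type A, Rh-): no genotype consistent with that phenotype can produce a type-O Rh+ child with a type-B mother.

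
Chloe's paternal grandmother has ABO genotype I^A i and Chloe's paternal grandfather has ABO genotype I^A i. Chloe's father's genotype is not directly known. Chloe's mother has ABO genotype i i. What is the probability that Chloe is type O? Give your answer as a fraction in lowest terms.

Chloe's father's ABO genotype from I^A i × I^A i: 1/4 I^A I^A, 1/2 I^A i, 1/4 i i.
Crossing each possibility with the mother i i and summing P(type O): 1/4·0 + 1/2·1/2 + 1/4·1 = 1/2.

1/2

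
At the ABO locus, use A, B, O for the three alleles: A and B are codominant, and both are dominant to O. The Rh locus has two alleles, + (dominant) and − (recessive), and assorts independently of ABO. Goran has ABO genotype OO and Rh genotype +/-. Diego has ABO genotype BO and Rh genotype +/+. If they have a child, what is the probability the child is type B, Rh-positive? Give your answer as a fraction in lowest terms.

ABO cross OO × BO → offspring phenotypes: 1/2 O, 1/2 B.
Rh cross +/- × +/+ → 1 Rh+.
Independent loci: P(type B, Rh-positive) = 1/2 × 1 = 1/2.

1/2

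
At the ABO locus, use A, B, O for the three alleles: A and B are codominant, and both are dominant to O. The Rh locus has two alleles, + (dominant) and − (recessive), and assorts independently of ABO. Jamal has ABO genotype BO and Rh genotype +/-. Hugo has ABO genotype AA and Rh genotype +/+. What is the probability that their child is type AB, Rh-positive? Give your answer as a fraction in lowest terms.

1/2

ABO cross BO × AA → offspring phenotypes: 1/2 A, 1/2 AB.
Rh cross +/- × +/+ → 1 Rh+.
Independent loci: P(type AB, Rh-positive) = 1/2 × 1 = 1/2.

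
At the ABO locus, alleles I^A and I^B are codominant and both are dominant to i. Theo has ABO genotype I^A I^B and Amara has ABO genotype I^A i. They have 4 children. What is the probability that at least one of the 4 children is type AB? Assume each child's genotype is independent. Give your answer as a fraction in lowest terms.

175/256

ABO cross I^A I^B × I^A i → 1/2 A, 1/4 B, 1/4 AB.
So P(type AB) = 1/4 per child.
P(none) = (3/4)^4 = 81/256; P(at least one) = 1 − 81/256 = 175/256.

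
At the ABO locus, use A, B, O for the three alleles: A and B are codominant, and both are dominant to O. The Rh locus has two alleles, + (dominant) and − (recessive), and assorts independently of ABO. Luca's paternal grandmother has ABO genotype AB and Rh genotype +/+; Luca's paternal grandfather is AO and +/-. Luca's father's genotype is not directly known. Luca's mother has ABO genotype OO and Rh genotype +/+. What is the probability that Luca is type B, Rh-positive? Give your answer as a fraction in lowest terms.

Luca's father's ABO genotype from AB × AO: 1/4 AA, 1/4 AB, 1/4 AO, 1/4 BO.
Crossing each possibility with the mother OO and summing P(type B): 1/4·0 + 1/4·1/2 + 1/4·0 + 1/4·1/2 = 1/4.
Similarly for Rh via the father's Rh distribution: P(Rh+) = 1.
Independent loci: 1/4 × 1 = 1/4.

1/4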